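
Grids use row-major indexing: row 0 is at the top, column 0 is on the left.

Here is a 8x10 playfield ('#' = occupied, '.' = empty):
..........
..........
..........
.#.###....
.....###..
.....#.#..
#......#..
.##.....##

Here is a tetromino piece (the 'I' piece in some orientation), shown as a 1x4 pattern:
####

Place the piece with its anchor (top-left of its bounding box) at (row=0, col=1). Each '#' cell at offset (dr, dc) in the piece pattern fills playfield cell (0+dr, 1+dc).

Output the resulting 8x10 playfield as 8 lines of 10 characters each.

Fill (0+0,1+0) = (0,1)
Fill (0+0,1+1) = (0,2)
Fill (0+0,1+2) = (0,3)
Fill (0+0,1+3) = (0,4)

Answer: .####.....
..........
..........
.#.###....
.....###..
.....#.#..
#......#..
.##.....##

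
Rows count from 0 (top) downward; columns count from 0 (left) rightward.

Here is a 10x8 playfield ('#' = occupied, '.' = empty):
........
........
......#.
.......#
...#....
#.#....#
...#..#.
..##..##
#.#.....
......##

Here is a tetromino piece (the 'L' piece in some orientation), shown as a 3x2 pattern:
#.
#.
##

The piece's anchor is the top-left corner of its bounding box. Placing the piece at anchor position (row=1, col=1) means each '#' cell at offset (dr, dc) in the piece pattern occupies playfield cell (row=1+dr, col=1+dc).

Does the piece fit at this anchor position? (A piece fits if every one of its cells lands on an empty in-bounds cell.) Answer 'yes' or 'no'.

Check each piece cell at anchor (1, 1):
  offset (0,0) -> (1,1): empty -> OK
  offset (1,0) -> (2,1): empty -> OK
  offset (2,0) -> (3,1): empty -> OK
  offset (2,1) -> (3,2): empty -> OK
All cells valid: yes

Answer: yes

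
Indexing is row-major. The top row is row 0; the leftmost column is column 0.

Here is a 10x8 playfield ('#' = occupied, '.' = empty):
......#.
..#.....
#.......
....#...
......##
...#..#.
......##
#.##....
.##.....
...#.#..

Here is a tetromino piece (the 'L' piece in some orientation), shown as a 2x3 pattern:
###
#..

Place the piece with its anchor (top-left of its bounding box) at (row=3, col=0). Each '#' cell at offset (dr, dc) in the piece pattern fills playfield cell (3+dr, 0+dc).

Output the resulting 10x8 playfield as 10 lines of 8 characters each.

Fill (3+0,0+0) = (3,0)
Fill (3+0,0+1) = (3,1)
Fill (3+0,0+2) = (3,2)
Fill (3+1,0+0) = (4,0)

Answer: ......#.
..#.....
#.......
###.#...
#.....##
...#..#.
......##
#.##....
.##.....
...#.#..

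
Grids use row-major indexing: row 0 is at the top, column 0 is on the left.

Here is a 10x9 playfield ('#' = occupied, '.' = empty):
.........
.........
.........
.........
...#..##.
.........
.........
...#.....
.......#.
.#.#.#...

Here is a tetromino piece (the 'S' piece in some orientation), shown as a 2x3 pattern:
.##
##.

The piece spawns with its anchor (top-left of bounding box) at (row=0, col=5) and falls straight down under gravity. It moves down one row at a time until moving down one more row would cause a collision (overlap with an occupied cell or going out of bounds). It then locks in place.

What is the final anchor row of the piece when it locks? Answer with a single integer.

Spawn at (row=0, col=5). Try each row:
  row 0: fits
  row 1: fits
  row 2: fits
  row 3: blocked -> lock at row 2

Answer: 2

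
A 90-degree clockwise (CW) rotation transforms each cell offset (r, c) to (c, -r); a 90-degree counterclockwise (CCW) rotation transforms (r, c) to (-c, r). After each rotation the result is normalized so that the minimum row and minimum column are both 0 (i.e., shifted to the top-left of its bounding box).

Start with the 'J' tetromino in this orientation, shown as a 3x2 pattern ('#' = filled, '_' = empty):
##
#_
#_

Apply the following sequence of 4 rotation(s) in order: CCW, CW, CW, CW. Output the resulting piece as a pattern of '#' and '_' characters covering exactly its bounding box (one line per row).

Start:
##
#_
#_
After rotation 1 (CCW):
#__
###
After rotation 2 (CW):
##
#_
#_
After rotation 3 (CW):
###
__#
After rotation 4 (CW):
_#
_#
##

Answer: _#
_#
##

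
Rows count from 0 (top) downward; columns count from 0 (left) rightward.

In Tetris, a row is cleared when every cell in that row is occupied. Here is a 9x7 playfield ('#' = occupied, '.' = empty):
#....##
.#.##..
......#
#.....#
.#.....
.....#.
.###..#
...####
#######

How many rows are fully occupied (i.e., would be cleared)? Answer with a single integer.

Answer: 1

Derivation:
Check each row:
  row 0: 4 empty cells -> not full
  row 1: 4 empty cells -> not full
  row 2: 6 empty cells -> not full
  row 3: 5 empty cells -> not full
  row 4: 6 empty cells -> not full
  row 5: 6 empty cells -> not full
  row 6: 3 empty cells -> not full
  row 7: 3 empty cells -> not full
  row 8: 0 empty cells -> FULL (clear)
Total rows cleared: 1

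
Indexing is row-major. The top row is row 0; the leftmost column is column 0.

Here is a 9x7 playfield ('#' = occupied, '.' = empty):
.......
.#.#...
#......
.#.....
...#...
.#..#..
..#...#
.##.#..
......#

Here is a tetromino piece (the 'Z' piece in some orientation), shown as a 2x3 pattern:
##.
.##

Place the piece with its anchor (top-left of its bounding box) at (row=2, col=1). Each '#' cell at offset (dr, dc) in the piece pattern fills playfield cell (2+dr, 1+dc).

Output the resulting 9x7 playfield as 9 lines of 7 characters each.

Fill (2+0,1+0) = (2,1)
Fill (2+0,1+1) = (2,2)
Fill (2+1,1+1) = (3,2)
Fill (2+1,1+2) = (3,3)

Answer: .......
.#.#...
###....
.###...
...#...
.#..#..
..#...#
.##.#..
......#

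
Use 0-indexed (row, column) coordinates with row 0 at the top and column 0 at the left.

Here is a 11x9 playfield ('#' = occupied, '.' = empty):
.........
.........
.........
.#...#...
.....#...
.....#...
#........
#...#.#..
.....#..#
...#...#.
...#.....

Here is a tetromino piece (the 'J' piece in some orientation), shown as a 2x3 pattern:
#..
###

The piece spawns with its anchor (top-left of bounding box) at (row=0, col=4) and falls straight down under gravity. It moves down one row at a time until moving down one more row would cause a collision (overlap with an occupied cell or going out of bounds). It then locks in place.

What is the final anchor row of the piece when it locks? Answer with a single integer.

Spawn at (row=0, col=4). Try each row:
  row 0: fits
  row 1: fits
  row 2: blocked -> lock at row 1

Answer: 1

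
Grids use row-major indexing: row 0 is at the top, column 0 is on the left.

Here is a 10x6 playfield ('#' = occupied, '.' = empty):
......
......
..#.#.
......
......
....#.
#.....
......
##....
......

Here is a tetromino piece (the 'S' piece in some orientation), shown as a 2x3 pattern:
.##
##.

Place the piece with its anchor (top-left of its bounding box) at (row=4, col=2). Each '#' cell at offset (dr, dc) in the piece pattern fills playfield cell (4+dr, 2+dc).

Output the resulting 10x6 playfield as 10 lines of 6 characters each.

Fill (4+0,2+1) = (4,3)
Fill (4+0,2+2) = (4,4)
Fill (4+1,2+0) = (5,2)
Fill (4+1,2+1) = (5,3)

Answer: ......
......
..#.#.
......
...##.
..###.
#.....
......
##....
......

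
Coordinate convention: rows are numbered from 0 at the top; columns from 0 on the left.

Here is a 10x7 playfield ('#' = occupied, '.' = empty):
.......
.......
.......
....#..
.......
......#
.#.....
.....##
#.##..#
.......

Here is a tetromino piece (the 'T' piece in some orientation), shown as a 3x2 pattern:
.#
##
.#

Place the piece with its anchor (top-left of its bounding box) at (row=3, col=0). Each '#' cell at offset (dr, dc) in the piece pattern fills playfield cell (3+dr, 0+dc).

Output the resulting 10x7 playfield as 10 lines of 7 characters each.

Answer: .......
.......
.......
.#..#..
##.....
.#....#
.#.....
.....##
#.##..#
.......

Derivation:
Fill (3+0,0+1) = (3,1)
Fill (3+1,0+0) = (4,0)
Fill (3+1,0+1) = (4,1)
Fill (3+2,0+1) = (5,1)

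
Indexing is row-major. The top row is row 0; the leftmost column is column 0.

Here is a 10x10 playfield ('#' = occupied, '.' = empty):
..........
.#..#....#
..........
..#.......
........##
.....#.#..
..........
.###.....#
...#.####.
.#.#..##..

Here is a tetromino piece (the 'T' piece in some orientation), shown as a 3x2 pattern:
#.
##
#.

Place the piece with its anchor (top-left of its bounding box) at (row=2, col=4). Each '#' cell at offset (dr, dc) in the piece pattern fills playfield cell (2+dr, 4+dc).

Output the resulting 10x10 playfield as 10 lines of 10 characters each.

Answer: ..........
.#..#....#
....#.....
..#.##....
....#...##
.....#.#..
..........
.###.....#
...#.####.
.#.#..##..

Derivation:
Fill (2+0,4+0) = (2,4)
Fill (2+1,4+0) = (3,4)
Fill (2+1,4+1) = (3,5)
Fill (2+2,4+0) = (4,4)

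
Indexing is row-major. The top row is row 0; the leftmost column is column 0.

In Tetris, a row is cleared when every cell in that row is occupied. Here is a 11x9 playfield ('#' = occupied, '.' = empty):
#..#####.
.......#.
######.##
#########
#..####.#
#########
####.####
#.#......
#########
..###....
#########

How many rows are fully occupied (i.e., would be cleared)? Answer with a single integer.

Check each row:
  row 0: 3 empty cells -> not full
  row 1: 8 empty cells -> not full
  row 2: 1 empty cell -> not full
  row 3: 0 empty cells -> FULL (clear)
  row 4: 3 empty cells -> not full
  row 5: 0 empty cells -> FULL (clear)
  row 6: 1 empty cell -> not full
  row 7: 7 empty cells -> not full
  row 8: 0 empty cells -> FULL (clear)
  row 9: 6 empty cells -> not full
  row 10: 0 empty cells -> FULL (clear)
Total rows cleared: 4

Answer: 4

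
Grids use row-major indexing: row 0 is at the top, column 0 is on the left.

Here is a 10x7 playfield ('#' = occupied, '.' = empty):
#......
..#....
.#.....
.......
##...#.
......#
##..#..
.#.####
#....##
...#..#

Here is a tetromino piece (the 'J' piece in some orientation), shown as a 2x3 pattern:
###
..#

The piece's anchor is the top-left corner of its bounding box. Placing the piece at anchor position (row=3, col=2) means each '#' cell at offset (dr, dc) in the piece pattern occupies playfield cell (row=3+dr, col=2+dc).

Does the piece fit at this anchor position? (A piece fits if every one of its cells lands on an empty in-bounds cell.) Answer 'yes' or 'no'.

Check each piece cell at anchor (3, 2):
  offset (0,0) -> (3,2): empty -> OK
  offset (0,1) -> (3,3): empty -> OK
  offset (0,2) -> (3,4): empty -> OK
  offset (1,2) -> (4,4): empty -> OK
All cells valid: yes

Answer: yes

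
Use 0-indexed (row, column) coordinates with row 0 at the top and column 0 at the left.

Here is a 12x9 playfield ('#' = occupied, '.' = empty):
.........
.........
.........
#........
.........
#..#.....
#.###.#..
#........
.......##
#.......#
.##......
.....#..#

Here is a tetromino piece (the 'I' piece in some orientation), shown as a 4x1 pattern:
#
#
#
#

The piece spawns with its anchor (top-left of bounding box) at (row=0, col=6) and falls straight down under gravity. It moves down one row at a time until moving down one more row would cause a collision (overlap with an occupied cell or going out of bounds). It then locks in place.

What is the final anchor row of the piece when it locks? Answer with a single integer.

Spawn at (row=0, col=6). Try each row:
  row 0: fits
  row 1: fits
  row 2: fits
  row 3: blocked -> lock at row 2

Answer: 2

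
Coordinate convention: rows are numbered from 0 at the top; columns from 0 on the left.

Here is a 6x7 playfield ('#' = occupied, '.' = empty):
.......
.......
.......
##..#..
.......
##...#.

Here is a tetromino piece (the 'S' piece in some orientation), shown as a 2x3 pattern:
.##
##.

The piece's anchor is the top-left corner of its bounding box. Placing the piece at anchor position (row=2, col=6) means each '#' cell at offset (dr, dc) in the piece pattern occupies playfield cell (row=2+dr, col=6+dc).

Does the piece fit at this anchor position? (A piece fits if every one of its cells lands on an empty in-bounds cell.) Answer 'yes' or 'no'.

Answer: no

Derivation:
Check each piece cell at anchor (2, 6):
  offset (0,1) -> (2,7): out of bounds -> FAIL
  offset (0,2) -> (2,8): out of bounds -> FAIL
  offset (1,0) -> (3,6): empty -> OK
  offset (1,1) -> (3,7): out of bounds -> FAIL
All cells valid: no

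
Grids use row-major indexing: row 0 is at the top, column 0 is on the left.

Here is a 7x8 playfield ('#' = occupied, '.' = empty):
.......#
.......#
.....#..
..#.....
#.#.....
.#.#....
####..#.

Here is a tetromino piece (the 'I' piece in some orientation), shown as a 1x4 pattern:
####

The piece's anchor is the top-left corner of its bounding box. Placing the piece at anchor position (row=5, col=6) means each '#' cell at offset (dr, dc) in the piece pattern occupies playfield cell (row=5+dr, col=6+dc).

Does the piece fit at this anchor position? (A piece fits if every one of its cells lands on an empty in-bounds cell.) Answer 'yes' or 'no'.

Check each piece cell at anchor (5, 6):
  offset (0,0) -> (5,6): empty -> OK
  offset (0,1) -> (5,7): empty -> OK
  offset (0,2) -> (5,8): out of bounds -> FAIL
  offset (0,3) -> (5,9): out of bounds -> FAIL
All cells valid: no

Answer: no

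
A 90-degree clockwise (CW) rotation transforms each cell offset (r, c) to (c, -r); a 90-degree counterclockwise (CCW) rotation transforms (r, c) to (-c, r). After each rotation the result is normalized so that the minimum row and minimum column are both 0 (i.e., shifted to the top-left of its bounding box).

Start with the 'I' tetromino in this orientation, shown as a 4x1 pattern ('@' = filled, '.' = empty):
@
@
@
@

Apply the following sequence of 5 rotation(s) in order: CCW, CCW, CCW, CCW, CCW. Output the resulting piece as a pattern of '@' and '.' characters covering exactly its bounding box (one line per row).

Start:
@
@
@
@
After rotation 1 (CCW):
@@@@
After rotation 2 (CCW):
@
@
@
@
After rotation 3 (CCW):
@@@@
After rotation 4 (CCW):
@
@
@
@
After rotation 5 (CCW):
@@@@

Answer: @@@@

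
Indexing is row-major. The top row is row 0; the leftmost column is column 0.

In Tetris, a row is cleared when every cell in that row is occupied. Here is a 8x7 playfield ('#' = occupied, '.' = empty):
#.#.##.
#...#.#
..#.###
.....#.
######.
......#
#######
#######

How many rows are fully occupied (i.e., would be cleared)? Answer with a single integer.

Answer: 2

Derivation:
Check each row:
  row 0: 3 empty cells -> not full
  row 1: 4 empty cells -> not full
  row 2: 3 empty cells -> not full
  row 3: 6 empty cells -> not full
  row 4: 1 empty cell -> not full
  row 5: 6 empty cells -> not full
  row 6: 0 empty cells -> FULL (clear)
  row 7: 0 empty cells -> FULL (clear)
Total rows cleared: 2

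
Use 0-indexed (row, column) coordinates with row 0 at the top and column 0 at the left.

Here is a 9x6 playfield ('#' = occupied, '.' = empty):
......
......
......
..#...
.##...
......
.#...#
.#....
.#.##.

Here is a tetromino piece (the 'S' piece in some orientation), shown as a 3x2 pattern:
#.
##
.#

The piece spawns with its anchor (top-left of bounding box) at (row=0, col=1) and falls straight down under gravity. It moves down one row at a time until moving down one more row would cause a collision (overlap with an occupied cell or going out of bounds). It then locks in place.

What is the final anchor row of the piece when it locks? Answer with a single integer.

Spawn at (row=0, col=1). Try each row:
  row 0: fits
  row 1: blocked -> lock at row 0

Answer: 0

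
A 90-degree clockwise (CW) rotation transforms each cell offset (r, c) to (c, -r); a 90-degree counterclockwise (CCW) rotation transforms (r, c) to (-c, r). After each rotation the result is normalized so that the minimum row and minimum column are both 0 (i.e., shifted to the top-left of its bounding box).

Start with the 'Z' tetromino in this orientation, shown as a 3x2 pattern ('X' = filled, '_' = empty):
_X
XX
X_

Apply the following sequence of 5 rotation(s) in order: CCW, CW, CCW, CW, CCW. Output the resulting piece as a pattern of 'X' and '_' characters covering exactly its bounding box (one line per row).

Answer: XX_
_XX

Derivation:
Start:
_X
XX
X_
After rotation 1 (CCW):
XX_
_XX
After rotation 2 (CW):
_X
XX
X_
After rotation 3 (CCW):
XX_
_XX
After rotation 4 (CW):
_X
XX
X_
After rotation 5 (CCW):
XX_
_XX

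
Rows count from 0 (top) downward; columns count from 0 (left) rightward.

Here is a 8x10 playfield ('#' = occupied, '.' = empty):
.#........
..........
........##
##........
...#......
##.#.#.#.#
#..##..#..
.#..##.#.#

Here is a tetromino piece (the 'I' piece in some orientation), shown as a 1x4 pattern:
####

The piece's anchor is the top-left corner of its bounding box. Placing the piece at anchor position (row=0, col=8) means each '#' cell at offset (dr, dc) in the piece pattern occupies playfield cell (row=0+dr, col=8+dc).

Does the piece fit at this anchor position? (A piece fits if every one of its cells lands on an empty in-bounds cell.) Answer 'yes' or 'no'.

Check each piece cell at anchor (0, 8):
  offset (0,0) -> (0,8): empty -> OK
  offset (0,1) -> (0,9): empty -> OK
  offset (0,2) -> (0,10): out of bounds -> FAIL
  offset (0,3) -> (0,11): out of bounds -> FAIL
All cells valid: no

Answer: no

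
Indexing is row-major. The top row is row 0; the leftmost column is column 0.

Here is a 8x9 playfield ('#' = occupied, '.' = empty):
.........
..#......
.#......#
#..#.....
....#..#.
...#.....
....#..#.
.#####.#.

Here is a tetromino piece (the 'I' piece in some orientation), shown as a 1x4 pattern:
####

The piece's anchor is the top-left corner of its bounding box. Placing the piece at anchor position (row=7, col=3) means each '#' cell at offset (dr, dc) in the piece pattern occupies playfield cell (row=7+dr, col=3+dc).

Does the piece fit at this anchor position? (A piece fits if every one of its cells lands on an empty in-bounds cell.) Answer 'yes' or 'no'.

Check each piece cell at anchor (7, 3):
  offset (0,0) -> (7,3): occupied ('#') -> FAIL
  offset (0,1) -> (7,4): occupied ('#') -> FAIL
  offset (0,2) -> (7,5): occupied ('#') -> FAIL
  offset (0,3) -> (7,6): empty -> OK
All cells valid: no

Answer: no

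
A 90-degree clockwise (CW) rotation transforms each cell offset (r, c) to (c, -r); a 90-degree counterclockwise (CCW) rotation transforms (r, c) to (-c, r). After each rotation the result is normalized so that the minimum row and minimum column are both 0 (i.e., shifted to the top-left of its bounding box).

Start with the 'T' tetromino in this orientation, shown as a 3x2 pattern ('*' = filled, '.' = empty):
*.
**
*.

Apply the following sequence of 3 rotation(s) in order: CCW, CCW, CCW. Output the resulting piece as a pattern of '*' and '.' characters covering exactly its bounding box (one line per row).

Answer: ***
.*.

Derivation:
Start:
*.
**
*.
After rotation 1 (CCW):
.*.
***
After rotation 2 (CCW):
.*
**
.*
After rotation 3 (CCW):
***
.*.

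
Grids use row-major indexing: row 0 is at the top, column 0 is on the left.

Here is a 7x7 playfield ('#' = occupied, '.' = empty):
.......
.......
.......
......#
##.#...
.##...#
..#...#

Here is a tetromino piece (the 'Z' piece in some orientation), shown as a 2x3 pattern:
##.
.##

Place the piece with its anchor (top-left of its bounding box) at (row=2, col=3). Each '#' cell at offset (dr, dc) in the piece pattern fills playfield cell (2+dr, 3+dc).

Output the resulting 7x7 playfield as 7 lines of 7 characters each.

Fill (2+0,3+0) = (2,3)
Fill (2+0,3+1) = (2,4)
Fill (2+1,3+1) = (3,4)
Fill (2+1,3+2) = (3,5)

Answer: .......
.......
...##..
....###
##.#...
.##...#
..#...#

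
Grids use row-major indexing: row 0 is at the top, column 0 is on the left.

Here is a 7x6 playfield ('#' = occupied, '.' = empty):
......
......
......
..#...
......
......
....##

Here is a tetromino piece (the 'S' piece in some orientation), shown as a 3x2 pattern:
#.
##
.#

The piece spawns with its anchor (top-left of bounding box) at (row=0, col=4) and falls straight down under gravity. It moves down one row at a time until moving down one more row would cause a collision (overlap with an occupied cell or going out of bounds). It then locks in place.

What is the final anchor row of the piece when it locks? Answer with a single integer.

Answer: 3

Derivation:
Spawn at (row=0, col=4). Try each row:
  row 0: fits
  row 1: fits
  row 2: fits
  row 3: fits
  row 4: blocked -> lock at row 3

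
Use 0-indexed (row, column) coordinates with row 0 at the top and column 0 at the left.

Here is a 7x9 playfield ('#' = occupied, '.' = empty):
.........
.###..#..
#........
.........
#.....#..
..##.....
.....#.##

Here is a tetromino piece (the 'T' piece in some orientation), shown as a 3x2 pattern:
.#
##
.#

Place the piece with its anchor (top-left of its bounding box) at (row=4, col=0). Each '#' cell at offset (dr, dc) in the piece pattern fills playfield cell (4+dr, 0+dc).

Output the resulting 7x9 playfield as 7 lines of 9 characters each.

Answer: .........
.###..#..
#........
.........
##....#..
####.....
.#...#.##

Derivation:
Fill (4+0,0+1) = (4,1)
Fill (4+1,0+0) = (5,0)
Fill (4+1,0+1) = (5,1)
Fill (4+2,0+1) = (6,1)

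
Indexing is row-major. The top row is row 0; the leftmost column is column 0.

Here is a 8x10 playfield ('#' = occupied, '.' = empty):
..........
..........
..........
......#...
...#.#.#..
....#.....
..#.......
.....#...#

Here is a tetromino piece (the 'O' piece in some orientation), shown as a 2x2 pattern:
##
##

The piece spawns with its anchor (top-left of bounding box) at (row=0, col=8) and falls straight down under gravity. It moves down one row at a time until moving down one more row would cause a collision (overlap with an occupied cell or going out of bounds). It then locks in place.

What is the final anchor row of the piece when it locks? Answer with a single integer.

Answer: 5

Derivation:
Spawn at (row=0, col=8). Try each row:
  row 0: fits
  row 1: fits
  row 2: fits
  row 3: fits
  row 4: fits
  row 5: fits
  row 6: blocked -> lock at row 5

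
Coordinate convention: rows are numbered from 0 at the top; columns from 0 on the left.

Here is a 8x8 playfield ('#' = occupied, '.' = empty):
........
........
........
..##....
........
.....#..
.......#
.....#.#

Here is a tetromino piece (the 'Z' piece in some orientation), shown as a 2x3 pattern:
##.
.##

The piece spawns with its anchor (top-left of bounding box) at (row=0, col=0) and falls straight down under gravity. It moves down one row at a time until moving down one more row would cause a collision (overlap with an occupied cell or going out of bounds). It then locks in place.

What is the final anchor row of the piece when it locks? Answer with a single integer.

Spawn at (row=0, col=0). Try each row:
  row 0: fits
  row 1: fits
  row 2: blocked -> lock at row 1

Answer: 1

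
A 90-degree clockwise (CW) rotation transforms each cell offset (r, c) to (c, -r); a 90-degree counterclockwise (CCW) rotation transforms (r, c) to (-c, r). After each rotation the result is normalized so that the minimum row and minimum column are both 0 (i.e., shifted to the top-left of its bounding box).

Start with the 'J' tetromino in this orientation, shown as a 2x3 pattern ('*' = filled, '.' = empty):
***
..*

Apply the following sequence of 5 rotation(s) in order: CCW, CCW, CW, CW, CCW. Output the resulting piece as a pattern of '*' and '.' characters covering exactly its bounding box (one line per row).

Answer: **
*.
*.

Derivation:
Start:
***
..*
After rotation 1 (CCW):
**
*.
*.
After rotation 2 (CCW):
*..
***
After rotation 3 (CW):
**
*.
*.
After rotation 4 (CW):
***
..*
After rotation 5 (CCW):
**
*.
*.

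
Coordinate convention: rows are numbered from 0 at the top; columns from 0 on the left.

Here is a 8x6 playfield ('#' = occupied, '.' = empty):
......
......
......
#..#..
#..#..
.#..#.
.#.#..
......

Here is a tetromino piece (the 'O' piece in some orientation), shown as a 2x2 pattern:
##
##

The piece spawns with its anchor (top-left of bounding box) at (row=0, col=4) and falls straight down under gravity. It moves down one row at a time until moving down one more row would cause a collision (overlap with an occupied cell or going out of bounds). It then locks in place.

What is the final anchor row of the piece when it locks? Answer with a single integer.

Spawn at (row=0, col=4). Try each row:
  row 0: fits
  row 1: fits
  row 2: fits
  row 3: fits
  row 4: blocked -> lock at row 3

Answer: 3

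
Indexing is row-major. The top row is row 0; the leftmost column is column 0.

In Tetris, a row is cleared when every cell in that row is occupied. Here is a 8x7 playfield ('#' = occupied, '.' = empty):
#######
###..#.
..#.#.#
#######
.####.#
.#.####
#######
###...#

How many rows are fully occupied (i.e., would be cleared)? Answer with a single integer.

Check each row:
  row 0: 0 empty cells -> FULL (clear)
  row 1: 3 empty cells -> not full
  row 2: 4 empty cells -> not full
  row 3: 0 empty cells -> FULL (clear)
  row 4: 2 empty cells -> not full
  row 5: 2 empty cells -> not full
  row 6: 0 empty cells -> FULL (clear)
  row 7: 3 empty cells -> not full
Total rows cleared: 3

Answer: 3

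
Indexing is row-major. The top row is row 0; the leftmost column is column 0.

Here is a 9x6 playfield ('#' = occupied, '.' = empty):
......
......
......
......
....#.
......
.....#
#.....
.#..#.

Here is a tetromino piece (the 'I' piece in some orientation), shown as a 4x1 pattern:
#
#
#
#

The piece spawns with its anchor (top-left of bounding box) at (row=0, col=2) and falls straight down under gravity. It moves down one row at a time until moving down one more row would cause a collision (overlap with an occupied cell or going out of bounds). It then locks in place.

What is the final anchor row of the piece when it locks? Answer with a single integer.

Answer: 5

Derivation:
Spawn at (row=0, col=2). Try each row:
  row 0: fits
  row 1: fits
  row 2: fits
  row 3: fits
  row 4: fits
  row 5: fits
  row 6: blocked -> lock at row 5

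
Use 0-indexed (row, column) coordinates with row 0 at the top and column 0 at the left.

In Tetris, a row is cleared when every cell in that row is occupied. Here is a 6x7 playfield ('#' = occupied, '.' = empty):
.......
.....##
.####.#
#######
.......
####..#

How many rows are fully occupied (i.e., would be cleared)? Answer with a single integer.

Check each row:
  row 0: 7 empty cells -> not full
  row 1: 5 empty cells -> not full
  row 2: 2 empty cells -> not full
  row 3: 0 empty cells -> FULL (clear)
  row 4: 7 empty cells -> not full
  row 5: 2 empty cells -> not full
Total rows cleared: 1

Answer: 1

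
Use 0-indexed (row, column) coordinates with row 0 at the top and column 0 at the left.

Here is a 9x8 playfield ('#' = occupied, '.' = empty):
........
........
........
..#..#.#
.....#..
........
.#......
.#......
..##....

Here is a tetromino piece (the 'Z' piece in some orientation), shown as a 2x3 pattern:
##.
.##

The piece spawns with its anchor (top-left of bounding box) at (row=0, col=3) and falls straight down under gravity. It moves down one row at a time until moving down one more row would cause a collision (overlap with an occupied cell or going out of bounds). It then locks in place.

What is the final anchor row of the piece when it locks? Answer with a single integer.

Spawn at (row=0, col=3). Try each row:
  row 0: fits
  row 1: fits
  row 2: blocked -> lock at row 1

Answer: 1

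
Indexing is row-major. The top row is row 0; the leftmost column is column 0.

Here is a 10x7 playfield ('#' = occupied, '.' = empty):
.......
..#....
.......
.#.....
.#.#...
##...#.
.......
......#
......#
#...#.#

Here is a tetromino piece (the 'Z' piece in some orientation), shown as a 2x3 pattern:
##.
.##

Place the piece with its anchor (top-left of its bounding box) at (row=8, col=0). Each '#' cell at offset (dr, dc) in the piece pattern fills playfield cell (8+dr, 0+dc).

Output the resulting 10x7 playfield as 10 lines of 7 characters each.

Fill (8+0,0+0) = (8,0)
Fill (8+0,0+1) = (8,1)
Fill (8+1,0+1) = (9,1)
Fill (8+1,0+2) = (9,2)

Answer: .......
..#....
.......
.#.....
.#.#...
##...#.
.......
......#
##....#
###.#.#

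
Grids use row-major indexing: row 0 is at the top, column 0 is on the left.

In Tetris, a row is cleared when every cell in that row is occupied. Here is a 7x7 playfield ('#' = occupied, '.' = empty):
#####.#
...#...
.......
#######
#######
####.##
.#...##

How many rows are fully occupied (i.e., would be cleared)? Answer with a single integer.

Answer: 2

Derivation:
Check each row:
  row 0: 1 empty cell -> not full
  row 1: 6 empty cells -> not full
  row 2: 7 empty cells -> not full
  row 3: 0 empty cells -> FULL (clear)
  row 4: 0 empty cells -> FULL (clear)
  row 5: 1 empty cell -> not full
  row 6: 4 empty cells -> not full
Total rows cleared: 2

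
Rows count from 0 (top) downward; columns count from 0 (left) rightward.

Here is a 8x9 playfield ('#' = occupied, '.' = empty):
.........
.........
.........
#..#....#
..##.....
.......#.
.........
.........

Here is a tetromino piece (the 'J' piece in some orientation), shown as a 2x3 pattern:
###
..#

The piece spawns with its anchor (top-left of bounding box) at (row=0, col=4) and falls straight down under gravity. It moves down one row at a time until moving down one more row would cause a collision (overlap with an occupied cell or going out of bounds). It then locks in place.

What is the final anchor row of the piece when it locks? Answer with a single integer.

Answer: 6

Derivation:
Spawn at (row=0, col=4). Try each row:
  row 0: fits
  row 1: fits
  row 2: fits
  row 3: fits
  row 4: fits
  row 5: fits
  row 6: fits
  row 7: blocked -> lock at row 6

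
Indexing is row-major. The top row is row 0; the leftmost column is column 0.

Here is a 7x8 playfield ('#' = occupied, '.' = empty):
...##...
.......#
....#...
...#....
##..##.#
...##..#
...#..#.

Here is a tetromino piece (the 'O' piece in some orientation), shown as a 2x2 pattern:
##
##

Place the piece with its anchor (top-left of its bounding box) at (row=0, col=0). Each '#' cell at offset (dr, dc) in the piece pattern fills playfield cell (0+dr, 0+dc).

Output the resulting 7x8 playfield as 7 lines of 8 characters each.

Answer: ##.##...
##.....#
....#...
...#....
##..##.#
...##..#
...#..#.

Derivation:
Fill (0+0,0+0) = (0,0)
Fill (0+0,0+1) = (0,1)
Fill (0+1,0+0) = (1,0)
Fill (0+1,0+1) = (1,1)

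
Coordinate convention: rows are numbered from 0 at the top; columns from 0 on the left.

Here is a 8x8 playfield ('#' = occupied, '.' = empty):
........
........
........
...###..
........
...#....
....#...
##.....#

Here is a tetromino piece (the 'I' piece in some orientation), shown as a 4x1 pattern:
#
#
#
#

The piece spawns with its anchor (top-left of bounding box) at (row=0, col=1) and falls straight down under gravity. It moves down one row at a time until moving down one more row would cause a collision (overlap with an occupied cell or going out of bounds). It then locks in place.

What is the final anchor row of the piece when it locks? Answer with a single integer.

Spawn at (row=0, col=1). Try each row:
  row 0: fits
  row 1: fits
  row 2: fits
  row 3: fits
  row 4: blocked -> lock at row 3

Answer: 3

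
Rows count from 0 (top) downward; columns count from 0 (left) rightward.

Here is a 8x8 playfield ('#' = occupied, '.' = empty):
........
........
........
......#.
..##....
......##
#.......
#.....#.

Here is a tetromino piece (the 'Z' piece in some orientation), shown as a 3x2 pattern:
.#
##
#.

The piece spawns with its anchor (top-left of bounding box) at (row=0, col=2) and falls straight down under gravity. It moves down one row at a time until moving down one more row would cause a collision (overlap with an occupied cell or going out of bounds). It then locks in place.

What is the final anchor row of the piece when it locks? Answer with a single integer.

Answer: 1

Derivation:
Spawn at (row=0, col=2). Try each row:
  row 0: fits
  row 1: fits
  row 2: blocked -> lock at row 1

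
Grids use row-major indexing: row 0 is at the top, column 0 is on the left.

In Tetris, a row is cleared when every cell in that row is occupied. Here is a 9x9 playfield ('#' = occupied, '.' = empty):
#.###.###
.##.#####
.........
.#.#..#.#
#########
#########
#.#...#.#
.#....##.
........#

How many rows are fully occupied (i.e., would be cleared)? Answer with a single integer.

Check each row:
  row 0: 2 empty cells -> not full
  row 1: 2 empty cells -> not full
  row 2: 9 empty cells -> not full
  row 3: 5 empty cells -> not full
  row 4: 0 empty cells -> FULL (clear)
  row 5: 0 empty cells -> FULL (clear)
  row 6: 5 empty cells -> not full
  row 7: 6 empty cells -> not full
  row 8: 8 empty cells -> not full
Total rows cleared: 2

Answer: 2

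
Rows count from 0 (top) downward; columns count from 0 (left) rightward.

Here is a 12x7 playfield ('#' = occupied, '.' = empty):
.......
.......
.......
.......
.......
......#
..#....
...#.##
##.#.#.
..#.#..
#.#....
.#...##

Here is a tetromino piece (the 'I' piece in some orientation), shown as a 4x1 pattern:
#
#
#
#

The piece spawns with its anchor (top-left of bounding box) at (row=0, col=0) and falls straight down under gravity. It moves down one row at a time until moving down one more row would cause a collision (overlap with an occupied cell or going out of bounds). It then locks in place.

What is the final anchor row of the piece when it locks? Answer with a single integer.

Answer: 4

Derivation:
Spawn at (row=0, col=0). Try each row:
  row 0: fits
  row 1: fits
  row 2: fits
  row 3: fits
  row 4: fits
  row 5: blocked -> lock at row 4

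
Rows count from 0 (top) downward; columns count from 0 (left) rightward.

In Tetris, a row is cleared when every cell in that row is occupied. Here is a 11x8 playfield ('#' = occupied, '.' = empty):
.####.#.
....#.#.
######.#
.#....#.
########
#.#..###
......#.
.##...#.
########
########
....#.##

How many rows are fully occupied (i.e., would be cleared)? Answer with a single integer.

Answer: 3

Derivation:
Check each row:
  row 0: 3 empty cells -> not full
  row 1: 6 empty cells -> not full
  row 2: 1 empty cell -> not full
  row 3: 6 empty cells -> not full
  row 4: 0 empty cells -> FULL (clear)
  row 5: 3 empty cells -> not full
  row 6: 7 empty cells -> not full
  row 7: 5 empty cells -> not full
  row 8: 0 empty cells -> FULL (clear)
  row 9: 0 empty cells -> FULL (clear)
  row 10: 5 empty cells -> not full
Total rows cleared: 3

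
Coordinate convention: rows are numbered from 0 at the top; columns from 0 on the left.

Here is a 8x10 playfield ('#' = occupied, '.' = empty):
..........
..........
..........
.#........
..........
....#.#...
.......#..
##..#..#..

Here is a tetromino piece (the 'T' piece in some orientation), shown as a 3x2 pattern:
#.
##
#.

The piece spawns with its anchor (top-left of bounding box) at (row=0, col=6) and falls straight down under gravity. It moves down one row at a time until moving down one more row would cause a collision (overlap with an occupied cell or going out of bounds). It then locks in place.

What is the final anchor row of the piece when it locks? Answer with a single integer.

Answer: 2

Derivation:
Spawn at (row=0, col=6). Try each row:
  row 0: fits
  row 1: fits
  row 2: fits
  row 3: blocked -> lock at row 2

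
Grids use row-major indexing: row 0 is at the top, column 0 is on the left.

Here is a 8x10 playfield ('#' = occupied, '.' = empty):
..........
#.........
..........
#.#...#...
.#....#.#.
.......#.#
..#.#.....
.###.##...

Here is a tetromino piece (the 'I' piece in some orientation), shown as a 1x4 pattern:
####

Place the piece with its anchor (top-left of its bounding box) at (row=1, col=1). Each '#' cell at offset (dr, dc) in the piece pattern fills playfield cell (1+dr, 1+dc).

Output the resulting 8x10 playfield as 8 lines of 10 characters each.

Fill (1+0,1+0) = (1,1)
Fill (1+0,1+1) = (1,2)
Fill (1+0,1+2) = (1,3)
Fill (1+0,1+3) = (1,4)

Answer: ..........
#####.....
..........
#.#...#...
.#....#.#.
.......#.#
..#.#.....
.###.##...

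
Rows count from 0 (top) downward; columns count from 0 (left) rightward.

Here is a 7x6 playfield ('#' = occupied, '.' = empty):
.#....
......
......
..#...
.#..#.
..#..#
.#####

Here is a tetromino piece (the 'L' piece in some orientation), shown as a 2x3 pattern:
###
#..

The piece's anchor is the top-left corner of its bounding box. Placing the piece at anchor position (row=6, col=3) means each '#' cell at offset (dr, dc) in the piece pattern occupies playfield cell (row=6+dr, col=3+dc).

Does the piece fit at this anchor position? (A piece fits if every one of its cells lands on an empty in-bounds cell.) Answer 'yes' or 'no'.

Check each piece cell at anchor (6, 3):
  offset (0,0) -> (6,3): occupied ('#') -> FAIL
  offset (0,1) -> (6,4): occupied ('#') -> FAIL
  offset (0,2) -> (6,5): occupied ('#') -> FAIL
  offset (1,0) -> (7,3): out of bounds -> FAIL
All cells valid: no

Answer: no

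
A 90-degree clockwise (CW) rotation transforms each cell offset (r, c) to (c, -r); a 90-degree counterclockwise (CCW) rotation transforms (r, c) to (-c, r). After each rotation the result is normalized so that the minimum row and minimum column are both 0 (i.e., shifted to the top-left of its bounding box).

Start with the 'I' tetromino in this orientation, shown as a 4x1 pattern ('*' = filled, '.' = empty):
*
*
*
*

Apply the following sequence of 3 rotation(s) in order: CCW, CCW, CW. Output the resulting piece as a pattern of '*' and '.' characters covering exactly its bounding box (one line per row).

Answer: ****

Derivation:
Start:
*
*
*
*
After rotation 1 (CCW):
****
After rotation 2 (CCW):
*
*
*
*
After rotation 3 (CW):
****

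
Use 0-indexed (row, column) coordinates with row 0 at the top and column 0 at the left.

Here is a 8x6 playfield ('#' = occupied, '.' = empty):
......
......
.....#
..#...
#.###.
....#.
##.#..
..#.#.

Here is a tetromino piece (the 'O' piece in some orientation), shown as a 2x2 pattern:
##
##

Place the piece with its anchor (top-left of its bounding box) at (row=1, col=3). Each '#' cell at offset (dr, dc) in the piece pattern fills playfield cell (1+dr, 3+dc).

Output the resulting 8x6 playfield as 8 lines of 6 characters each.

Fill (1+0,3+0) = (1,3)
Fill (1+0,3+1) = (1,4)
Fill (1+1,3+0) = (2,3)
Fill (1+1,3+1) = (2,4)

Answer: ......
...##.
...###
..#...
#.###.
....#.
##.#..
..#.#.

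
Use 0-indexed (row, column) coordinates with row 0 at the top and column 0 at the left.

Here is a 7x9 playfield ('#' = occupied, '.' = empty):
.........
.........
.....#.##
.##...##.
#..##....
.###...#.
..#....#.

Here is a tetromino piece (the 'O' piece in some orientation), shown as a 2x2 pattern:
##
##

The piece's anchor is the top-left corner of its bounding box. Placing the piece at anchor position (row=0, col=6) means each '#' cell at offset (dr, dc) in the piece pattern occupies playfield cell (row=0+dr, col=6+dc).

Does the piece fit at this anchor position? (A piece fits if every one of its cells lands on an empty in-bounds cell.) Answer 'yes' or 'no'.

Answer: yes

Derivation:
Check each piece cell at anchor (0, 6):
  offset (0,0) -> (0,6): empty -> OK
  offset (0,1) -> (0,7): empty -> OK
  offset (1,0) -> (1,6): empty -> OK
  offset (1,1) -> (1,7): empty -> OK
All cells valid: yes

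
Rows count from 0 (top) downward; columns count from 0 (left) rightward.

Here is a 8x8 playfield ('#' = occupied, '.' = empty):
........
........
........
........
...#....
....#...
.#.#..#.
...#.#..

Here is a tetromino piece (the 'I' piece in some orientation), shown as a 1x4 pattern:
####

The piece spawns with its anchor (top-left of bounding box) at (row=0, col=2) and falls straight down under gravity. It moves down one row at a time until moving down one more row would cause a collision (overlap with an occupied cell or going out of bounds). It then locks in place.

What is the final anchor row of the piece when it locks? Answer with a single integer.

Spawn at (row=0, col=2). Try each row:
  row 0: fits
  row 1: fits
  row 2: fits
  row 3: fits
  row 4: blocked -> lock at row 3

Answer: 3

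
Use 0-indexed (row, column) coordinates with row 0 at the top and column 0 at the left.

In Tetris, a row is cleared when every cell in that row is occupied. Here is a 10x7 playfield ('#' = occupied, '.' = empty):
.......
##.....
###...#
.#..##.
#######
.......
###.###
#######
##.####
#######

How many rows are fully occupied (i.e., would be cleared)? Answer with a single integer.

Answer: 3

Derivation:
Check each row:
  row 0: 7 empty cells -> not full
  row 1: 5 empty cells -> not full
  row 2: 3 empty cells -> not full
  row 3: 4 empty cells -> not full
  row 4: 0 empty cells -> FULL (clear)
  row 5: 7 empty cells -> not full
  row 6: 1 empty cell -> not full
  row 7: 0 empty cells -> FULL (clear)
  row 8: 1 empty cell -> not full
  row 9: 0 empty cells -> FULL (clear)
Total rows cleared: 3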